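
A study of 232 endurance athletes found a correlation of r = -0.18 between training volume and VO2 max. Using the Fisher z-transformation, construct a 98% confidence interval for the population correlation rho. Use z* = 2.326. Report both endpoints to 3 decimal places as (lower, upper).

z_r = atanh(-0.18) = -0.181983;  SE = 1/√(n−3) = 1/√229 = 0.066082
z-limits: -0.181983 ± 2.326·0.066082 = -0.181983 ± 0.153707 = [-0.335690, -0.028276]
ρ-limits: (tanh -0.335690, tanh -0.028276) = (-0.324, -0.028)

(-0.324, -0.028)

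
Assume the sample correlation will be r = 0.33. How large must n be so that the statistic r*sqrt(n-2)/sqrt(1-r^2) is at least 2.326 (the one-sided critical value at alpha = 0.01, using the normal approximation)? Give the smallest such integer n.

Need r·√(n−2)/√(1−r²) ≥ 2.326
√(n−2) ≥ 2.326·√(1−0.1089) / 0.33 = 2.326·0.943981 / 0.33 = 6.6536
n−2 ≥ 44.2704  ⇒  n ≥ 46.2704
Smallest integer n = 47

47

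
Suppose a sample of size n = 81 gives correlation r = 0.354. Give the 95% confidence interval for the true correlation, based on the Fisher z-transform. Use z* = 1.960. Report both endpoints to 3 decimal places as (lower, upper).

Fisher z: z_r = atanh(r) = ½·ln((1+0.354)/(1−0.354)) = 0.370009
SE(z) = 1/√(n−3) = 1/√78 = 0.113228
95% ⇒ z* = 1.960; margin = 1.960·0.113228 = 0.221927
CI on z-scale: (0.148082, 0.591936)
Back-transform: tanh(0.148082) = 0.147009, tanh(0.591936) = 0.531287

(0.147, 0.531)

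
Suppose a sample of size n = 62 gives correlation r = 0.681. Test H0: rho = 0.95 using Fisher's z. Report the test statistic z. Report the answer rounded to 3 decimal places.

-7.687

Fisher z: atanh(0.681) = 0.830977, atanh(0.95) = 1.831781
z = (z_r − z_0)·√(n−3) = (0.830977 − 1.831781)·√59 = -1.000804 · 7.681146 = -7.687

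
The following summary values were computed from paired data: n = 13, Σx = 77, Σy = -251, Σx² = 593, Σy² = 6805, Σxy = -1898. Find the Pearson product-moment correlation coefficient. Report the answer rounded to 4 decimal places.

-0.7942

S_xy = nΣxy − ΣxΣy = 13·(-1898) − 77·(-251) = -24674 − (-19327) = -5347
S_xx = nΣx² − (Σx)² = 13·593 − 77² = 7709 − 5929 = 1780
S_yy = nΣy² − (Σy)² = 13·6805 − (-251)² = 88465 − 63001 = 25464
r = S_xy / √(S_xx·S_yy) = -5347 / √(1780·25464) = -5347 / √45325920 = -5347 / 6732.4527 = -0.7942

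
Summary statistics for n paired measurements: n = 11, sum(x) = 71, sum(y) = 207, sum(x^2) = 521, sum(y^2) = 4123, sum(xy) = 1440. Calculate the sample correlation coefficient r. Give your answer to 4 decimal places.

Numerator: nΣxy − (Σx)(Σy) = 11·1440 − (71)(207) = 1143
Denominator: √[(nΣx²−(Σx)²)(nΣy²−(Σy)²)]
  nΣx²−(Σx)² = 11·521 − 5041 = 690;  nΣy²−(Σy)² = 11·4123 − 42849 = 2504
  √(690·2504) = √1727760 = 1314.4428
r = 1143 / 1314.4428 = 0.8696

0.8696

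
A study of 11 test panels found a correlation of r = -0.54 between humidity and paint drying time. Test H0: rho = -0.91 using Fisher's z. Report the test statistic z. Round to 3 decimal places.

Fisher z: atanh(-0.54) = -0.604156, atanh(-0.91) = -1.527524
z = (z_r − z_0)·√(n−3) = (-0.604156 − (-1.527524))·√8 = 0.923368 · 2.828427 = 2.612

2.612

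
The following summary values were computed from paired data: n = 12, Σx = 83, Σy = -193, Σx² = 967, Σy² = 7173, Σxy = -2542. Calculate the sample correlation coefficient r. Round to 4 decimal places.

-0.9547

S_xy = nΣxy − ΣxΣy = 12·(-2542) − 83·(-193) = -30504 − (-16019) = -14485
S_xx = nΣx² − (Σx)² = 12·967 − 83² = 11604 − 6889 = 4715
S_yy = nΣy² − (Σy)² = 12·7173 − (-193)² = 86076 − 37249 = 48827
r = S_xy / √(S_xx·S_yy) = -14485 / √(4715·48827) = -14485 / √230219305 = -14485 / 15172.9794 = -0.9547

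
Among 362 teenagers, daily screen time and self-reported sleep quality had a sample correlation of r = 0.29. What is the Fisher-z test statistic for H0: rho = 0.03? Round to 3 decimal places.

5.088

z_r = atanh(0.29) = 0.298566,  z_0 = atanh(0.03) = 0.030009
SE = 1/√(n−3) = 1/√359 = 0.052778
z = (z_r − z_0)/SE = (0.298566 − 0.030009) / 0.052778 = 0.268557 / 0.052778 = 5.088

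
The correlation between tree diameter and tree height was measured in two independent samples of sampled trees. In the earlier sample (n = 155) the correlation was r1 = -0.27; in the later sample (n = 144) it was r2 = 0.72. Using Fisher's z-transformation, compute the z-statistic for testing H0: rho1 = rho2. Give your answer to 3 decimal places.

z1 = atanh(-0.27) = -0.276864,  z2 = atanh(0.72) = 0.907645
SE = √(1/(n1−3) + 1/(n2−3)) = √(1/152 + 1/141) = √(0.0065789 + 0.0070922) = √0.0136711 = 0.116923
z = (z1 − z2)/SE = (-0.276864 − 0.907645) / 0.116923 = -1.184509 / 0.116923 = -10.131

-10.131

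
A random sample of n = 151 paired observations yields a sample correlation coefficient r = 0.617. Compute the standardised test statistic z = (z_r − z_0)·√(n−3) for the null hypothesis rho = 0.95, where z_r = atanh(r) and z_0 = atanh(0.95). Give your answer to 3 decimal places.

Fisher z: atanh(0.617) = 0.720146, atanh(0.95) = 1.831781
z = (z_r − z_0)·√(n−3) = (0.720146 − 1.831781)·√148 = -1.111635 · 12.165525 = -13.524

-13.524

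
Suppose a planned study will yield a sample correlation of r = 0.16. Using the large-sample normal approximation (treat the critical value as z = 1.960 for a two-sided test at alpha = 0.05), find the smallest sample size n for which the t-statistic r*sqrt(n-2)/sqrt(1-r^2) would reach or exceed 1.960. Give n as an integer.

Need r·√(n−2)/√(1−r²) ≥ 1.960
√(n−2) ≥ 1.960·√(1−0.0256) / 0.16 = 1.960·0.987117 / 0.16 = 12.0922
n−2 ≥ 146.2213  ⇒  n ≥ 148.2213
Smallest integer n = 149

149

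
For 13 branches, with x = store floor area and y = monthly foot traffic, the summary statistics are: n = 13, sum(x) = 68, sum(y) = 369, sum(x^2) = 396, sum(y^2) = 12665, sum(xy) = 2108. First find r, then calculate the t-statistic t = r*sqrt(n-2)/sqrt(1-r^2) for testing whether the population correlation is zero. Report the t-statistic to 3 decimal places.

S_xy = nΣxy − ΣxΣy = 13·2108 − 68·369 = 27404 − 25092 = 2312
S_xx = nΣx² − (Σx)² = 13·396 − 68² = 5148 − 4624 = 524
S_yy = nΣy² − (Σy)² = 13·12665 − 369² = 164645 − 136161 = 28484
r = S_xy / √(S_xx·S_yy) = 2312 / √(524·28484) = 2312 / √14925616 = 2312 / 3863.3685 = 0.5984
t = r·√(n−2)/√(1−r²) = 0.5984·√11 / √(1−0.358083) = 1.984668 / 0.801197 = 2.477

2.477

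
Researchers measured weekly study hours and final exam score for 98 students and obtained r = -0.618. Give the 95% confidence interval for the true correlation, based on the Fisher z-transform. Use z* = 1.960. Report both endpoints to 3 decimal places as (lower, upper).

(-0.727, -0.478)

Fisher z: z_r = atanh(r) = ½·ln((1+(-0.618))/(1−(-0.618))) = -0.721763
SE(z) = 1/√(n−3) = 1/√95 = 0.102598
95% ⇒ z* = 1.960; margin = 1.960·0.102598 = 0.201092
CI on z-scale: (-0.922855, -0.520671)
Back-transform: tanh(-0.922855) = -0.727245, tanh(-0.520671) = -0.478218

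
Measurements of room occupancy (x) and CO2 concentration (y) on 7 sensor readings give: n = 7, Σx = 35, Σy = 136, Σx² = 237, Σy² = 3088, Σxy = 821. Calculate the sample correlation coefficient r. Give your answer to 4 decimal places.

0.8482

S_xy = nΣxy − ΣxΣy = 7·821 − 35·136 = 5747 − 4760 = 987
S_xx = nΣx² − (Σx)² = 7·237 − 35² = 1659 − 1225 = 434
S_yy = nΣy² − (Σy)² = 7·3088 − 136² = 21616 − 18496 = 3120
r = S_xy / √(S_xx·S_yy) = 987 / √(434·3120) = 987 / √1354080 = 987 / 1163.6494 = 0.8482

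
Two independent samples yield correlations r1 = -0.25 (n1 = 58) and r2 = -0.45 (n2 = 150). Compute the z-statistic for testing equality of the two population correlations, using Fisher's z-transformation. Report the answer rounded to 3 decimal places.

Fisher z-transforms: z1 = atanh(-0.25) = -0.255413, z2 = atanh(-0.45) = -0.484700; difference d = 0.229287
Var(d) = 1/55 + 1/147 = 0.0181818 + 0.0068027 = 0.0249845
z = d/√Var(d) = 0.229287 / √0.0249845 = 0.229287 / 0.158065 = 1.451

1.451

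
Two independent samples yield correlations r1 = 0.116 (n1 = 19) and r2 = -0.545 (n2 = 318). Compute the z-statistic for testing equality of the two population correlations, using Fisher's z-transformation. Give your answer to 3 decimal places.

Fisher z-transforms: z1 = atanh(0.116) = 0.116525, z2 = atanh(-0.545) = -0.611241; difference d = 0.727766
Var(d) = 1/16 + 1/315 = 0.0625000 + 0.0031746 = 0.0656746
z = d/√Var(d) = 0.727766 / √0.0656746 = 0.727766 / 0.256271 = 2.840

2.840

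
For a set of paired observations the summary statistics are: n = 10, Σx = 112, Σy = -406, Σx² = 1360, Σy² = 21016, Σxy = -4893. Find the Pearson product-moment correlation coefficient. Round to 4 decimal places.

-0.4998

S_xy = nΣxy − ΣxΣy = 10·(-4893) − 112·(-406) = -48930 − (-45472) = -3458
S_xx = nΣx² − (Σx)² = 10·1360 − 112² = 13600 − 12544 = 1056
S_yy = nΣy² − (Σy)² = 10·21016 − (-406)² = 210160 − 164836 = 45324
r = S_xy / √(S_xx·S_yy) = -3458 / √(1056·45324) = -3458 / √47862144 = -3458 / 6918.2472 = -0.4998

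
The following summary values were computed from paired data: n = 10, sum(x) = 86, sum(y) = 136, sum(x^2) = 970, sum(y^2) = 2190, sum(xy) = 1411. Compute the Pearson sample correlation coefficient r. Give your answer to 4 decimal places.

0.8620

S_xy = nΣxy − ΣxΣy = 10·1411 − 86·136 = 14110 − 11696 = 2414
S_xx = nΣx² − (Σx)² = 10·970 − 86² = 9700 − 7396 = 2304
S_yy = nΣy² − (Σy)² = 10·2190 − 136² = 21900 − 18496 = 3404
r = S_xy / √(S_xx·S_yy) = 2414 / √(2304·3404) = 2414 / √7842816 = 2414 / 2800.5028 = 0.8620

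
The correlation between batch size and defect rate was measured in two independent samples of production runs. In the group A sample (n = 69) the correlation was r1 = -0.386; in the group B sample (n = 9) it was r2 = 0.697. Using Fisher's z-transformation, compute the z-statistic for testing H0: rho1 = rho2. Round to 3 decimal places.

z1 = atanh(-0.386) = -0.407091,  z2 = atanh(0.697) = 0.861442
SE = √(1/(n1−3) + 1/(n2−3)) = √(1/66 + 1/6) = √(0.0151515 + 0.1666667) = √0.1818182 = 0.426401
z = (z1 − z2)/SE = (-0.407091 − 0.861442) / 0.426401 = -1.268533 / 0.426401 = -2.975

-2.975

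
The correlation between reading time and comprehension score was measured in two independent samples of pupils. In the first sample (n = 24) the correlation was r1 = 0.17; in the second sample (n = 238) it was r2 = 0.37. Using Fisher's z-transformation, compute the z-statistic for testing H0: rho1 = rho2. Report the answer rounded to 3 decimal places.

Fisher z-transforms: z1 = atanh(0.17) = 0.171667, z2 = atanh(0.37) = 0.388423; difference d = -0.216756
Var(d) = 1/21 + 1/235 = 0.0476190 + 0.0042553 = 0.0518743
z = d/√Var(d) = -0.216756 / √0.0518743 = -0.216756 / 0.227759 = -0.952

-0.952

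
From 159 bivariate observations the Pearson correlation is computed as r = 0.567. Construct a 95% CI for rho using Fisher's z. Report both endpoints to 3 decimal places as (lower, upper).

(0.451, 0.664)

z_r = atanh(0.567) = 0.643090;  SE = 1/√(n−3) = 1/√156 = 0.080064
z-limits: 0.643090 ± 1.960·0.080064 = 0.643090 ± 0.156925 = [0.486165, 0.800015]
ρ-limits: (tanh 0.486165, tanh 0.800015) = (0.451, 0.664)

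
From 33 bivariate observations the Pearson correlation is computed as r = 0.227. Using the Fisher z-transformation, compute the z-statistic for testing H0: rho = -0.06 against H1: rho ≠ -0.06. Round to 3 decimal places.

1.594

z_r = atanh(0.227) = 0.231024,  z_0 = atanh(-0.06) = -0.060072
SE = 1/√(n−3) = 1/√30 = 0.182574
z = (z_r − z_0)/SE = (0.231024 − (-0.060072)) / 0.182574 = 0.291096 / 0.182574 = 1.594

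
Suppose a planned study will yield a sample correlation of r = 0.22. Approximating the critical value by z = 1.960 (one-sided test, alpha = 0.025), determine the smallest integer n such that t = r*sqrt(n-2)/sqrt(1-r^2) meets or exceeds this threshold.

78

r√(n−2)/√(1−r²) ≥ 1.960  ⇔  n−2 ≥ (1.960)²·(1−r²)/r²
(1−r²)/r² = (1−0.0484)/0.0484 = 19.6612
n ≥ 2 + 3.8416·19.6612 = 2 + 75.5305 = 77.5305
⌈77.5305⌉ = 78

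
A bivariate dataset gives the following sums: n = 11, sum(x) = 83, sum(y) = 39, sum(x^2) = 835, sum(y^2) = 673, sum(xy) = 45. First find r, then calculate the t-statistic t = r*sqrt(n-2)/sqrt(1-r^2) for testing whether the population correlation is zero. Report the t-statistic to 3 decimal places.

-3.362

S_xy = nΣxy − ΣxΣy = 11·45 − 83·39 = 495 − 3237 = -2742
S_xx = nΣx² − (Σx)² = 11·835 − 83² = 9185 − 6889 = 2296
S_yy = nΣy² − (Σy)² = 11·673 − 39² = 7403 − 1521 = 5882
r = S_xy / √(S_xx·S_yy) = -2742 / √(2296·5882) = -2742 / √13505072 = -2742 / 3674.9248 = -0.7461
t = r·√(n−2)/√(1−r²) = -0.7461·√9 / √(1−0.556665) = -2.238300 / 0.665834 = -3.362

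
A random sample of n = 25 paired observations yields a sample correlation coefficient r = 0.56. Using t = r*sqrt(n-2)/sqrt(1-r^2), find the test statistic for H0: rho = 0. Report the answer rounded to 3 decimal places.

1 − r² = 1 − 0.3136 = 0.6864;  √(1−r²) = 0.828493
√(n−2) = √23 = 4.795832
t = r·√(n−2)/√(1−r²) = 0.56 · 4.795832 / 0.828493 = 3.242

3.242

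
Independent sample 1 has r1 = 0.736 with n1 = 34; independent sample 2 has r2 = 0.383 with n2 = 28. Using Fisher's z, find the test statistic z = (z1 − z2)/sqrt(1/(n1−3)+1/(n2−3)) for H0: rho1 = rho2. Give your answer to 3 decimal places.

z1 = atanh(0.736) = 0.941695,  z2 = atanh(0.383) = 0.403571
SE = √(1/(n1−3) + 1/(n2−3)) = √(1/31 + 1/25) = √(0.0322581 + 0.0400000) = √0.0722581 = 0.268809
z = (z1 − z2)/SE = (0.941695 − 0.403571) / 0.268809 = 0.538124 / 0.268809 = 2.002

2.002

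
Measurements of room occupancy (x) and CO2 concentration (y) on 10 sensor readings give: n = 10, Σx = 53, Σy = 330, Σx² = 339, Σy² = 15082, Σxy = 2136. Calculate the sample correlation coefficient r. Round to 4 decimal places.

Numerator: nΣxy − (Σx)(Σy) = 10·2136 − (53)(330) = 3870
Denominator: √[(nΣx²−(Σx)²)(nΣy²−(Σy)²)]
  nΣx²−(Σx)² = 10·339 − 2809 = 581;  nΣy²−(Σy)² = 10·15082 − 108900 = 41920
  √(581·41920) = √24355520 = 4935.1312
r = 3870 / 4935.1312 = 0.7842

0.7842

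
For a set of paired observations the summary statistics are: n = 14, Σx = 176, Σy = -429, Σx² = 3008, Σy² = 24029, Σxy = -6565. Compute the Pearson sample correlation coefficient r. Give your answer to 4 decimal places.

-0.3983

S_xy = nΣxy − ΣxΣy = 14·(-6565) − 176·(-429) = -91910 − (-75504) = -16406
S_xx = nΣx² − (Σx)² = 14·3008 − 176² = 42112 − 30976 = 11136
S_yy = nΣy² − (Σy)² = 14·24029 − (-429)² = 336406 − 184041 = 152365
r = S_xy / √(S_xx·S_yy) = -16406 / √(11136·152365) = -16406 / √1696736640 = -16406 / 41191.4632 = -0.3983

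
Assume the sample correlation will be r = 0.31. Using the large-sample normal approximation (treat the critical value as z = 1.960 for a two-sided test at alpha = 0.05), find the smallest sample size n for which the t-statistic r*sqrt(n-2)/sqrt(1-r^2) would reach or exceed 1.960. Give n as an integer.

r√(n−2)/√(1−r²) ≥ 1.960  ⇔  n−2 ≥ (1.960)²·(1−r²)/r²
(1−r²)/r² = (1−0.0961)/0.0961 = 9.4058
n ≥ 2 + 3.8416·9.4058 = 2 + 36.1333 = 38.1333
⌈38.1333⌉ = 39

39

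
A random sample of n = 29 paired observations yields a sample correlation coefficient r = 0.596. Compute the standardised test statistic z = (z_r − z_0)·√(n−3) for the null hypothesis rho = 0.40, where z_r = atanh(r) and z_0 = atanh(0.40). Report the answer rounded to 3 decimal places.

Fisher z: atanh(0.596) = 0.686920, atanh(0.40) = 0.423649
z = (z_r − z_0)·√(n−3) = (0.686920 − 0.423649)·√26 = 0.263271 · 5.099020 = 1.342

1.342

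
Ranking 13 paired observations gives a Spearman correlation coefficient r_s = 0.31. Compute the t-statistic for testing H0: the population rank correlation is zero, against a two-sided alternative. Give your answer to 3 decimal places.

1 − r_s² = 1 − 0.0961 = 0.9039;  √(1−r_s²) = 0.950737
√(n−2) = √11 = 3.316625
t = r_s·√(n−2)/√(1−r_s²) = 0.31 · 3.316625 / 0.950737 = 1.081

1.081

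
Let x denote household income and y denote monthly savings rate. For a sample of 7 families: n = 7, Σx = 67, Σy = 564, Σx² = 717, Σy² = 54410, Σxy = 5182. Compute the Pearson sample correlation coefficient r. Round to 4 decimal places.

-0.2625

S_xy = nΣxy − ΣxΣy = 7·5182 − 67·564 = 36274 − 37788 = -1514
S_xx = nΣx² − (Σx)² = 7·717 − 67² = 5019 − 4489 = 530
S_yy = nΣy² − (Σy)² = 7·54410 − 564² = 380870 − 318096 = 62774
r = S_xy / √(S_xx·S_yy) = -1514 / √(530·62774) = -1514 / √33270220 = -1514 / 5768.0343 = -0.2625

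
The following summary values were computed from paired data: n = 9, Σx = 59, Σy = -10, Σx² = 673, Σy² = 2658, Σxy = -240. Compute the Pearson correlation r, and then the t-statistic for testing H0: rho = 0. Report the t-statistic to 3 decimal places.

S_xy = nΣxy − ΣxΣy = 9·(-240) − 59·(-10) = -2160 − (-590) = -1570
S_xx = nΣx² − (Σx)² = 9·673 − 59² = 6057 − 3481 = 2576
S_yy = nΣy² − (Σy)² = 9·2658 − (-10)² = 23922 − 100 = 23822
r = S_xy / √(S_xx·S_yy) = -1570 / √(2576·23822) = -1570 / √61365472 = -1570 / 7833.6117 = -0.2004
t = r·√(n−2)/√(1−r²) = -0.2004·√7 / √(1−0.040160) = -0.530209 / 0.979714 = -0.541

-0.541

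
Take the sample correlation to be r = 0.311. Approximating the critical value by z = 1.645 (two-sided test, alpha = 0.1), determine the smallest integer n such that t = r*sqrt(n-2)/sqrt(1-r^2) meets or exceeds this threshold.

28

r√(n−2)/√(1−r²) ≥ 1.645  ⇔  n−2 ≥ (1.645)²·(1−r²)/r²
(1−r²)/r² = (1−0.096721)/0.096721 = 9.3390
n ≥ 2 + 2.706025·9.3390 = 2 + 25.2716 = 27.2716
⌈27.2716⌉ = 28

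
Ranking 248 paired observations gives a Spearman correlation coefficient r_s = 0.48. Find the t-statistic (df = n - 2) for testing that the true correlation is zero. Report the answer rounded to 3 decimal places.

1 − r_s² = 1 − 0.2304 = 0.7696;  √(1−r_s²) = 0.877268
√(n−2) = √246 = 15.684387
t = r_s·√(n−2)/√(1−r_s²) = 0.48 · 15.684387 / 0.877268 = 8.582

8.582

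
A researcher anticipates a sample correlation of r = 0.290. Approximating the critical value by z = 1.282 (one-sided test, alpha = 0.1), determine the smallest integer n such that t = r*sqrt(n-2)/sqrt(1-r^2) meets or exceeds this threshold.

20

r√(n−2)/√(1−r²) ≥ 1.282  ⇔  n−2 ≥ (1.282)²·(1−r²)/r²
(1−r²)/r² = (1−0.084100)/0.084100 = 10.8906
n ≥ 2 + 1.643524·10.8906 = 2 + 17.8990 = 19.8990
⌈19.8990⌉ = 20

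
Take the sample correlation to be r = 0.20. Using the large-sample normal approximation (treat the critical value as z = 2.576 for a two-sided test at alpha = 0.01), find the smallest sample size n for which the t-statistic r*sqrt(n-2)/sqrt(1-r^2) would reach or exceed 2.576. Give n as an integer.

Need r·√(n−2)/√(1−r²) ≥ 2.576
√(n−2) ≥ 2.576·√(1−0.0400) / 0.20 = 2.576·0.979796 / 0.20 = 12.6198
n−2 ≥ 159.2594  ⇒  n ≥ 161.2594
Smallest integer n = 162

162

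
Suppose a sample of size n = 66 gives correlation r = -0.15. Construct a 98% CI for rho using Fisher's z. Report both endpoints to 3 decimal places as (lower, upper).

Fisher z: z_r = atanh(r) = ½·ln((1+(-0.15))/(1−(-0.15))) = -0.151140
SE(z) = 1/√(n−3) = 1/√63 = 0.125988
98% ⇒ z* = 2.326; margin = 2.326·0.125988 = 0.293048
CI on z-scale: (-0.444188, 0.141908)
Back-transform: tanh(-0.444188) = -0.417110, tanh(0.141908) = 0.140963

(-0.417, 0.141)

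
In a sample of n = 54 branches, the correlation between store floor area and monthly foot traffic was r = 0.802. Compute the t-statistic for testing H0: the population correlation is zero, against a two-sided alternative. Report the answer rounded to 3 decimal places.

9.682

1 − r² = 1 − 0.643204 = 0.356796;  √(1−r²) = 0.597324
√(n−2) = √52 = 7.211103
t = r·√(n−2)/√(1−r²) = 0.802 · 7.211103 / 0.597324 = 9.682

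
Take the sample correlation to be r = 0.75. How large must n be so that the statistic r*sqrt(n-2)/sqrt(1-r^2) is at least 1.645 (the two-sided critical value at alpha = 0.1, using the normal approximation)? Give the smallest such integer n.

5

r√(n−2)/√(1−r²) ≥ 1.645  ⇔  n−2 ≥ (1.645)²·(1−r²)/r²
(1−r²)/r² = (1−0.5625)/0.5625 = 0.7778
n ≥ 2 + 2.706025·0.7778 = 2 + 2.1047 = 4.1047
⌈4.1047⌉ = 5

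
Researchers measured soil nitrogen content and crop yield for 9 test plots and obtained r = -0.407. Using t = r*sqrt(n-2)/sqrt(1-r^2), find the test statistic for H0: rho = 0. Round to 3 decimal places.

t = r·√(n−2) / √(1−r²) with r = -0.407, n = 9
  = -0.407·√7 / √(1 − 0.165649)
  = -0.407·2.645751 / 0.913428
  = -1.076821 / 0.913428 = -1.179

-1.179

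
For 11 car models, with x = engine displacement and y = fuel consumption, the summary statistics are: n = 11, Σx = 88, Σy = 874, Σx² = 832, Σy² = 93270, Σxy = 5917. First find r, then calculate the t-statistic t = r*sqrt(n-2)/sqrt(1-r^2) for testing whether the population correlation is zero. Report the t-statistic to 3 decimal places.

Numerator: nΣxy − (Σx)(Σy) = 11·5917 − (88)(874) = -11825
Denominator: √[(nΣx²−(Σx)²)(nΣy²−(Σy)²)]
  nΣx²−(Σx)² = 11·832 − 7744 = 1408;  nΣy²−(Σy)² = 11·93270 − 763876 = 262094
  √(1408·262094) = √369028352 = 19210.1107
r = -11825 / 19210.1107 = -0.6156
t = r·√(n−2)/√(1−r²) = -0.6156·√9 / √(1−0.378963) = -1.846800 / 0.788059 = -2.343

-2.343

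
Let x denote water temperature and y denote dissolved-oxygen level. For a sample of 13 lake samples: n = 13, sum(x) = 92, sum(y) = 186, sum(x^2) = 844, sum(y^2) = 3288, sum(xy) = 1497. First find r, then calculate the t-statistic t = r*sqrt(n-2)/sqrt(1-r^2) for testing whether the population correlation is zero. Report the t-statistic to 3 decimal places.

2.017

S_xy = nΣxy − ΣxΣy = 13·1497 − 92·186 = 19461 − 17112 = 2349
S_xx = nΣx² − (Σx)² = 13·844 − 92² = 10972 − 8464 = 2508
S_yy = nΣy² − (Σy)² = 13·3288 − 186² = 42744 − 34596 = 8148
r = S_xy / √(S_xx·S_yy) = 2349 / √(2508·8148) = 2349 / √20435184 = 2349 / 4520.5292 = 0.5196
t = r·√(n−2)/√(1−r²) = 0.5196·√11 / √(1−0.269984) = 1.723318 / 0.854410 = 2.017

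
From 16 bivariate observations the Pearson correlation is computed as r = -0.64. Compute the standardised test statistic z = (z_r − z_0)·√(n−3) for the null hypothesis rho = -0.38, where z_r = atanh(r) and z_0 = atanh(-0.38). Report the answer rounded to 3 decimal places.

-1.291

z_r = atanh(-0.64) = -0.758174,  z_0 = atanh(-0.38) = -0.400060
SE = 1/√(n−3) = 1/√13 = 0.277350
z = (z_r − z_0)/SE = (-0.758174 − (-0.400060)) / 0.277350 = -0.358114 / 0.277350 = -1.291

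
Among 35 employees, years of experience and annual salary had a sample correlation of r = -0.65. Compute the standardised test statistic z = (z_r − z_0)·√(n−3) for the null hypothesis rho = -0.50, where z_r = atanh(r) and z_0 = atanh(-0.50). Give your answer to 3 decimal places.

-1.278

Fisher z: atanh(-0.65) = -0.775299, atanh(-0.50) = -0.549306
z = (z_r − z_0)·√(n−3) = (-0.775299 − (-0.549306))·√32 = -0.225993 · 5.656854 = -1.278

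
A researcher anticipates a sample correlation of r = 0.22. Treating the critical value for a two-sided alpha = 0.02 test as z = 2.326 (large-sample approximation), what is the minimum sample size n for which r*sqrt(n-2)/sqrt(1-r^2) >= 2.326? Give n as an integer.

r√(n−2)/√(1−r²) ≥ 2.326  ⇔  n−2 ≥ (2.326)²·(1−r²)/r²
(1−r²)/r² = (1−0.0484)/0.0484 = 19.6612
n ≥ 2 + 5.410276·19.6612 = 2 + 106.3725 = 108.3725
⌈108.3725⌉ = 109

109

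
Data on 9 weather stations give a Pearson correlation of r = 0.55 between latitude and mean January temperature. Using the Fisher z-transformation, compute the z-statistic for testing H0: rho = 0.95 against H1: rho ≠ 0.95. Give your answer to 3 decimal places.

-2.972

z_r = atanh(0.55) = 0.618381,  z_0 = atanh(0.95) = 1.831781
SE = 1/√(n−3) = 1/√6 = 0.408248
z = (z_r − z_0)/SE = (0.618381 − 1.831781) / 0.408248 = -1.213400 / 0.408248 = -2.972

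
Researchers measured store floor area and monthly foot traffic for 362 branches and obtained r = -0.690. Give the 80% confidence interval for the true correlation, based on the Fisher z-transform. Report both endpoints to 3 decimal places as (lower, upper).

z_r = atanh(-0.690) = -0.847956;  SE = 1/√(n−3) = 1/√359 = 0.052778
z-limits: -0.847956 ± 1.282·0.052778 = -0.847956 ± 0.067661 = [-0.915617, -0.780295]
ρ-limits: (tanh -0.915617, tanh -0.780295) = (-0.724, -0.653)

(-0.724, -0.653)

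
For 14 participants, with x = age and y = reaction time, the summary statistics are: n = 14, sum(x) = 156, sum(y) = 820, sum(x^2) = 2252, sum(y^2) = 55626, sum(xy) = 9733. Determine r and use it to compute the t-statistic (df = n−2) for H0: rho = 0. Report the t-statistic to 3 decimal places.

Numerator: nΣxy − (Σx)(Σy) = 14·9733 − (156)(820) = 8342
Denominator: √[(nΣx²−(Σx)²)(nΣy²−(Σy)²)]
  nΣx²−(Σx)² = 14·2252 − 24336 = 7192;  nΣy²−(Σy)² = 14·55626 − 672400 = 106364
  √(7192·106364) = √764969888 = 27658.0890
r = 8342 / 27658.0890 = 0.3016
t = r·√(n−2)/√(1−r²) = 0.3016·√12 / √(1−0.090963) = 1.044773 / 0.953434 = 1.096

1.096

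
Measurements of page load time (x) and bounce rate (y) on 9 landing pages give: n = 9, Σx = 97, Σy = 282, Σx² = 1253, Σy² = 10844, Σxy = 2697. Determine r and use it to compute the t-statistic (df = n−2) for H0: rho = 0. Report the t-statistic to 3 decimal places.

Numerator: nΣxy − (Σx)(Σy) = 9·2697 − (97)(282) = -3081
Denominator: √[(nΣx²−(Σx)²)(nΣy²−(Σy)²)]
  nΣx²−(Σx)² = 9·1253 − 9409 = 1868;  nΣy²−(Σy)² = 9·10844 − 79524 = 18072
  √(1868·18072) = √33758496 = 5810.2062
r = -3081 / 5810.2062 = -0.5303
t = r·√(n−2)/√(1−r²) = -0.5303·√7 / √(1−0.281218) = -1.403042 / 0.847810 = -1.655

-1.655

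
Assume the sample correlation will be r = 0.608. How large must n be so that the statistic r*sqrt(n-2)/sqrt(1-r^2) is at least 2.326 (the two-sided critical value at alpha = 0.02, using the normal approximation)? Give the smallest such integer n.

12

r√(n−2)/√(1−r²) ≥ 2.326  ⇔  n−2 ≥ (2.326)²·(1−r²)/r²
(1−r²)/r² = (1−0.369664)/0.369664 = 1.7052
n ≥ 2 + 5.410276·1.7052 = 2 + 9.2256 = 11.2256
⌈11.2256⌉ = 12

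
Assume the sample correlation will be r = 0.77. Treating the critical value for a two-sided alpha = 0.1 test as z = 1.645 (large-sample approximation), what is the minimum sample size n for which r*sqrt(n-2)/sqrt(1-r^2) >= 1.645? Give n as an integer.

4

Need r·√(n−2)/√(1−r²) ≥ 1.645
√(n−2) ≥ 1.645·√(1−0.5929) / 0.77 = 1.645·0.638044 / 0.77 = 1.3631
n−2 ≥ 1.8580  ⇒  n ≥ 3.8580
Smallest integer n = 4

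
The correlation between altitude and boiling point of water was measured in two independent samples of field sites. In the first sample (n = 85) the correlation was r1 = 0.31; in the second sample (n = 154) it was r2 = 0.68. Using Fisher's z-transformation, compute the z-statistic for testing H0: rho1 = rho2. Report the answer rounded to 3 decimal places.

Fisher z-transforms: z1 = atanh(0.31) = 0.320545, z2 = atanh(0.68) = 0.829114; difference d = -0.508569
Var(d) = 1/82 + 1/151 = 0.0121951 + 0.0066225 = 0.0188176
z = d/√Var(d) = -0.508569 / √0.0188176 = -0.508569 / 0.137177 = -3.707

-3.707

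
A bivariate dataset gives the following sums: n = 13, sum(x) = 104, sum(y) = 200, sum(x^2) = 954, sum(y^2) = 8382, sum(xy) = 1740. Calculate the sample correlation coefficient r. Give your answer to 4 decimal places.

Numerator: nΣxy − (Σx)(Σy) = 13·1740 − (104)(200) = 1820
Denominator: √[(nΣx²−(Σx)²)(nΣy²−(Σy)²)]
  nΣx²−(Σx)² = 13·954 − 10816 = 1586;  nΣy²−(Σy)² = 13·8382 − 40000 = 68966
  √(1586·68966) = √109380076 = 10458.4930
r = 1820 / 10458.4930 = 0.1740

0.1740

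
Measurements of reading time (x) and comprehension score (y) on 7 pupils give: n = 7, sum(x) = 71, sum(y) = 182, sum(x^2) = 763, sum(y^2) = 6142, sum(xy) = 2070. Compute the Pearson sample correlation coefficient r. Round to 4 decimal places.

S_xy = nΣxy − ΣxΣy = 7·2070 − 71·182 = 14490 − 12922 = 1568
S_xx = nΣx² − (Σx)² = 7·763 − 71² = 5341 − 5041 = 300
S_yy = nΣy² − (Σy)² = 7·6142 − 182² = 42994 − 33124 = 9870
r = S_xy / √(S_xx·S_yy) = 1568 / √(300·9870) = 1568 / √2961000 = 1568 / 1720.7556 = 0.9112

0.9112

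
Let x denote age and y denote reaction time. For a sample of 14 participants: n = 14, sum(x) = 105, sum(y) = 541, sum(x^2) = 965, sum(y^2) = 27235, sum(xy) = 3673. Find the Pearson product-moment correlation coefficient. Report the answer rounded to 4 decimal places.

-0.3628

S_xy = nΣxy − ΣxΣy = 14·3673 − 105·541 = 51422 − 56805 = -5383
S_xx = nΣx² − (Σx)² = 14·965 − 105² = 13510 − 11025 = 2485
S_yy = nΣy² − (Σy)² = 14·27235 − 541² = 381290 − 292681 = 88609
r = S_xy / √(S_xx·S_yy) = -5383 / √(2485·88609) = -5383 / √220193365 = -5383 / 14838.9139 = -0.3628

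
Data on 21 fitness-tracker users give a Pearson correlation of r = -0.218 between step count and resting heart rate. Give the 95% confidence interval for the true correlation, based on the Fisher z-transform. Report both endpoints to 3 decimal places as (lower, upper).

Fisher z: z_r = atanh(r) = ½·ln((1+(-0.218))/(1−(-0.218))) = -0.221555
SE(z) = 1/√(n−3) = 1/√18 = 0.235702
95% ⇒ z* = 1.960; margin = 1.960·0.235702 = 0.461976
CI on z-scale: (-0.683531, 0.240421)
Back-transform: tanh(-0.683531) = -0.593810, tanh(0.240421) = 0.235893

(-0.594, 0.236)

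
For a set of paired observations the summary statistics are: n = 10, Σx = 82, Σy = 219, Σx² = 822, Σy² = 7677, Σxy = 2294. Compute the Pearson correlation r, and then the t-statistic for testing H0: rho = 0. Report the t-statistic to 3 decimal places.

3.296

S_xy = nΣxy − ΣxΣy = 10·2294 − 82·219 = 22940 − 17958 = 4982
S_xx = nΣx² − (Σx)² = 10·822 − 82² = 8220 − 6724 = 1496
S_yy = nΣy² − (Σy)² = 10·7677 − 219² = 76770 − 47961 = 28809
r = S_xy / √(S_xx·S_yy) = 4982 / √(1496·28809) = 4982 / √43098264 = 4982 / 6564.9268 = 0.7589
t = r·√(n−2)/√(1−r²) = 0.7589·√8 / √(1−0.575929) = 2.146493 / 0.651207 = 3.296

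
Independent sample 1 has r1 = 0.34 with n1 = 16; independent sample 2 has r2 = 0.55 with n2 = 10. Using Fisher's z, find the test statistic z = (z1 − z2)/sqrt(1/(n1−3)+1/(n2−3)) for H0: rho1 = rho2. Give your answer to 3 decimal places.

-0.564

z1 = atanh(0.34) = 0.354093,  z2 = atanh(0.55) = 0.618381
SE = √(1/(n1−3) + 1/(n2−3)) = √(1/13 + 1/7) = √(0.0769231 + 0.1428571) = √0.2197802 = 0.468807
z = (z1 − z2)/SE = (0.354093 − 0.618381) / 0.468807 = -0.264288 / 0.468807 = -0.564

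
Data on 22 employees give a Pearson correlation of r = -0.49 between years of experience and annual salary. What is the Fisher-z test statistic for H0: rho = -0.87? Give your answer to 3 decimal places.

Fisher z: atanh(-0.49) = -0.536060, atanh(-0.87) = -1.333080
z = (z_r − z_0)·√(n−3) = (-0.536060 − (-1.333080))·√19 = 0.797020 · 4.358899 = 3.474

3.474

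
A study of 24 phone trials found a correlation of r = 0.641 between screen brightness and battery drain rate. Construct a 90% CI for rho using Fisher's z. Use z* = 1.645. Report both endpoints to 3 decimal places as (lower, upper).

(0.381, 0.807)

z_r = atanh(0.641) = 0.759869;  SE = 1/√(n−3) = 1/√21 = 0.218218
z-limits: 0.759869 ± 1.645·0.218218 = 0.759869 ± 0.358969 = [0.400900, 1.118838]
ρ-limits: (tanh 0.400900, tanh 1.118838) = (0.381, 0.807)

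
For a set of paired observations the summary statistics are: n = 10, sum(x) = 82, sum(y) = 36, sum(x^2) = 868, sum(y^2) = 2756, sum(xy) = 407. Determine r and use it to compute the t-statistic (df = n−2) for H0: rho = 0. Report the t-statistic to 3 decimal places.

S_xy = nΣxy − ΣxΣy = 10·407 − 82·36 = 4070 − 2952 = 1118
S_xx = nΣx² − (Σx)² = 10·868 − 82² = 8680 − 6724 = 1956
S_yy = nΣy² − (Σy)² = 10·2756 − 36² = 27560 − 1296 = 26264
r = S_xy / √(S_xx·S_yy) = 1118 / √(1956·26264) = 1118 / √51372384 = 1118 / 7167.4531 = 0.1560
t = r·√(n−2)/√(1−r²) = 0.1560·√8 / √(1−0.024336) = 0.441235 / 0.987757 = 0.447

0.447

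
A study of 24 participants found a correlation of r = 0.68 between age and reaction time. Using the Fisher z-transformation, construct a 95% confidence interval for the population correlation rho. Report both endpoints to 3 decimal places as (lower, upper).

(0.381, 0.850)

z_r = atanh(0.68) = 0.829114;  SE = 1/√(n−3) = 1/√21 = 0.218218
z-limits: 0.829114 ± 1.960·0.218218 = 0.829114 ± 0.427707 = [0.401407, 1.256821]
ρ-limits: (tanh 0.401407, tanh 1.256821) = (0.381, 0.850)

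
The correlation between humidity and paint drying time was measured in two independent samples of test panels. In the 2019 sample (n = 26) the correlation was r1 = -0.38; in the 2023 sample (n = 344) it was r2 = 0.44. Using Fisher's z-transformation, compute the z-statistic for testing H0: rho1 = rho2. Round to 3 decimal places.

z1 = atanh(-0.38) = -0.400060,  z2 = atanh(0.44) = 0.472231
SE = √(1/(n1−3) + 1/(n2−3)) = √(1/23 + 1/341) = √(0.0434783 + 0.0029326) = √0.0464109 = 0.215432
z = (z1 − z2)/SE = (-0.400060 − 0.472231) / 0.215432 = -0.872291 / 0.215432 = -4.049

-4.049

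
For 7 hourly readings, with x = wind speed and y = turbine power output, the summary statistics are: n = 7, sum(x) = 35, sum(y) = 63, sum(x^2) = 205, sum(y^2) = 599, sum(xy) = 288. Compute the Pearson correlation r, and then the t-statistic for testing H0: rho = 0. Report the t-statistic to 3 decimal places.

S_xy = nΣxy − ΣxΣy = 7·288 − 35·63 = 2016 − 2205 = -189
S_xx = nΣx² − (Σx)² = 7·205 − 35² = 1435 − 1225 = 210
S_yy = nΣy² − (Σy)² = 7·599 − 63² = 4193 − 3969 = 224
r = S_xy / √(S_xx·S_yy) = -189 / √(210·224) = -189 / √47040 = -189 / 216.8871 = -0.8714
t = r·√(n−2)/√(1−r²) = -0.8714·√5 / √(1−0.759338) = -1.948510 / 0.490573 = -3.972

-3.972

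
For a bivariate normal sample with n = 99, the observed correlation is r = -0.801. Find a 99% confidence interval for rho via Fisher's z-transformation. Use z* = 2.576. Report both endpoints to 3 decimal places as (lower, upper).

(-0.877, -0.685)

Fisher z: z_r = atanh(r) = ½·ln((1+(-0.801))/(1−(-0.801))) = -1.101396
SE(z) = 1/√(n−3) = 1/√96 = 0.102062
99% ⇒ z* = 2.576; margin = 2.576·0.102062 = 0.262912
CI on z-scale: (-1.364308, -0.838484)
Back-transform: tanh(-1.364308) = -0.877388, tanh(-0.838484) = -0.685005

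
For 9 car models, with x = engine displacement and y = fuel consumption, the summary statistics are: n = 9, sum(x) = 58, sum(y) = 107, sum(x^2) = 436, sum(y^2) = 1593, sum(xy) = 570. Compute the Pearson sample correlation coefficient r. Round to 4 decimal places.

-0.8461

Numerator: nΣxy − (Σx)(Σy) = 9·570 − (58)(107) = -1076
Denominator: √[(nΣx²−(Σx)²)(nΣy²−(Σy)²)]
  nΣx²−(Σx)² = 9·436 − 3364 = 560;  nΣy²−(Σy)² = 9·1593 − 11449 = 2888
  √(560·2888) = √1617280 = 1271.7232
r = -1076 / 1271.7232 = -0.8461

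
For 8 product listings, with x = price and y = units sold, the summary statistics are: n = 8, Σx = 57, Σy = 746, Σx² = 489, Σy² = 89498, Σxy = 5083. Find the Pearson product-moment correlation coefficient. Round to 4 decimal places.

S_xy = nΣxy − ΣxΣy = 8·5083 − 57·746 = 40664 − 42522 = -1858
S_xx = nΣx² − (Σx)² = 8·489 − 57² = 3912 − 3249 = 663
S_yy = nΣy² − (Σy)² = 8·89498 − 746² = 715984 − 556516 = 159468
r = S_xy / √(S_xx·S_yy) = -1858 / √(663·159468) = -1858 / √105727284 = -1858 / 10282.3774 = -0.1807

-0.1807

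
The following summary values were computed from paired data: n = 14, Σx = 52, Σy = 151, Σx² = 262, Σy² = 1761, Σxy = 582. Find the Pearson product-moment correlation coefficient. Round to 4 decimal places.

Numerator: nΣxy − (Σx)(Σy) = 14·582 − (52)(151) = 296
Denominator: √[(nΣx²−(Σx)²)(nΣy²−(Σy)²)]
  nΣx²−(Σx)² = 14·262 − 2704 = 964;  nΣy²−(Σy)² = 14·1761 − 22801 = 1853
  √(964·1853) = √1786292 = 1336.5224
r = 296 / 1336.5224 = 0.2215

0.2215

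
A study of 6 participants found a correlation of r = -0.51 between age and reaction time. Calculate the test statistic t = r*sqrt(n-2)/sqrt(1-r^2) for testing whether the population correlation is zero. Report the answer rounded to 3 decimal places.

-1.186

1 − r² = 1 − 0.2601 = 0.7399;  √(1−r²) = 0.860174
√(n−2) = √4 = 2.000000
t = r·√(n−2)/√(1−r²) = -0.51 · 2.000000 / 0.860174 = -1.186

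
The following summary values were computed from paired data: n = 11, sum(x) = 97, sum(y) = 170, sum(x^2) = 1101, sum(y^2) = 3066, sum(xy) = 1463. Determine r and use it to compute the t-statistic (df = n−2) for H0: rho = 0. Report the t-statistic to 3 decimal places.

Numerator: nΣxy − (Σx)(Σy) = 11·1463 − (97)(170) = -397
Denominator: √[(nΣx²−(Σx)²)(nΣy²−(Σy)²)]
  nΣx²−(Σx)² = 11·1101 − 9409 = 2702;  nΣy²−(Σy)² = 11·3066 − 28900 = 4826
  √(2702·4826) = √13039852 = 3611.0735
r = -397 / 3611.0735 = -0.1099
t = r·√(n−2)/√(1−r²) = -0.1099·√9 / √(1−0.012078) = -0.329700 / 0.993943 = -0.332

-0.332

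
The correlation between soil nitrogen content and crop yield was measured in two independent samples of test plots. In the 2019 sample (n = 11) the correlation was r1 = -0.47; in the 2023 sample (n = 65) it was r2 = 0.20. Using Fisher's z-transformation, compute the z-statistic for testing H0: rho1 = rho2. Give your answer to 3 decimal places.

z1 = atanh(-0.47) = -0.510070,  z2 = atanh(0.20) = 0.202733
SE = √(1/(n1−3) + 1/(n2−3)) = √(1/8 + 1/62) = √(0.1250000 + 0.0161290) = √0.1411290 = 0.375671
z = (z1 − z2)/SE = (-0.510070 − 0.202733) / 0.375671 = -0.712803 / 0.375671 = -1.897

-1.897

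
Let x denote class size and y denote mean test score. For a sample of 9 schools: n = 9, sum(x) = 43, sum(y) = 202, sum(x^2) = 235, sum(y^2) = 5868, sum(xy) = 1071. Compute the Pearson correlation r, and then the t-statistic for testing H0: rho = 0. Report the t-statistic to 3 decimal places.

Numerator: nΣxy − (Σx)(Σy) = 9·1071 − (43)(202) = 953
Denominator: √[(nΣx²−(Σx)²)(nΣy²−(Σy)²)]
  nΣx²−(Σx)² = 9·235 − 1849 = 266;  nΣy²−(Σy)² = 9·5868 − 40804 = 12008
  √(266·12008) = √3194128 = 1787.2124
r = 953 / 1787.2124 = 0.5332
t = r·√(n−2)/√(1−r²) = 0.5332·√7 / √(1−0.284302) = 1.410715 / 0.845989 = 1.668

1.668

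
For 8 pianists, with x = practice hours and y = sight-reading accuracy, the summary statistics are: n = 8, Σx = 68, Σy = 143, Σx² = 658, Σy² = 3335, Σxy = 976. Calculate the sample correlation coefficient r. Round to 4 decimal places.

-0.9595

S_xy = nΣxy − ΣxΣy = 8·976 − 68·143 = 7808 − 9724 = -1916
S_xx = nΣx² − (Σx)² = 8·658 − 68² = 5264 − 4624 = 640
S_yy = nΣy² − (Σy)² = 8·3335 − 143² = 26680 − 20449 = 6231
r = S_xy / √(S_xx·S_yy) = -1916 / √(640·6231) = -1916 / √3987840 = -1916 / 1996.9577 = -0.9595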